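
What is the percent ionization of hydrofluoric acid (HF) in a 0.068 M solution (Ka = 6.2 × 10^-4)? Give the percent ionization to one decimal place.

9.1%

HF ⇌ F- + H+; let x = [H+] at equilibrium.
Solve x² + 0.00062x − 4.22e-05 = 0 → x = 6.19 × 10^-3 M
% ionization = x/C₀ × 100% = 6.19 × 10^-3/0.068 × 100% = 9.1%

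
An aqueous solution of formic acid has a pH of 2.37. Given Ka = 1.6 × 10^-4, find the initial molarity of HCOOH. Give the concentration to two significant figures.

[H+] = 10^(-2.37) = 4.27 × 10^-3 M = x
Ka = x²/(C₀ − x) ⇒ C₀ = x + x²/Ka
C₀ = 4.27 × 10^-3 + (4.27 × 10^-3)²/(1.6 × 10^-4) = 1.18 × 10^-1 M

C₀ = 1.2 × 10^-1 M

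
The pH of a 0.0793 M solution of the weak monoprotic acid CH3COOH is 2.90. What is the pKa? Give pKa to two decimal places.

[H+] = 10^(-2.90) = 1.26 × 10^-3 M
At equilibrium [HA] = 0.0793 − 1.26 × 10^-3 = 7.80 × 10^-2 M
Ka = [H+][A-]/[HA] = (1.26 × 10^-3)² / 7.80 × 10^-2 = 2.04 × 10^-5
pKa = -log(2.04 × 10^-5) = 4.69

pKa = 4.69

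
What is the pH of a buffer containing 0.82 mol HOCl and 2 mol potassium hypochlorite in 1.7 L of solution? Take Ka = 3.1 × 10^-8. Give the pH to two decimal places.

pH = 7.90

pKa = −log(3.1 × 10^-8) = 7.509
Henderson–Hasselbalch: pH = pKa + log([OCl-]/[HOCl]) = 7.509 + log(2/0.82)
pH = 7.509 + (+0.387) = 7.90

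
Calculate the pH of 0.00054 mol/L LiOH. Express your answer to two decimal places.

pH = 10.73

LiOH is a strong base; [OH-] = 0.00054 M.
pOH = -log(0.00054) = 3.27
pH = 14.00 - 3.27 = 10.73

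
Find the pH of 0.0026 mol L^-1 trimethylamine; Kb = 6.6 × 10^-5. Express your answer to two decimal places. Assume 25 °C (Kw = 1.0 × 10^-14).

pH = 10.58

(CH3)3N + H2O ⇌ (CH3)3NH+ + OH-
Let x = [OH-] at equilibrium. Kb = x²/(0.0026 − x).
Here C₀/Kb ≈ 39.4, so the small-x approximation fails. Use the quadratic:
x = [−6.6e-05 + √(6.6e-05² + 6.86e-07)]/2 = 3.83 × 10^-4 M
pOH = 3.42, so pH = 14.00 − pOH = 10.58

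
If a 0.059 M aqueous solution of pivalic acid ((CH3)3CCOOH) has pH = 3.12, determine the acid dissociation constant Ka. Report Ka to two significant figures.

[H+] = 10^(-3.12) = 7.59 × 10^-4 M
At equilibrium [HA] = 0.059 − 7.59 × 10^-4 = 5.82 × 10^-2 M
Ka = [H+][A-]/[HA] = (7.59 × 10^-4)² / 5.82 × 10^-2 = 9.9 × 10^-6

Ka = 9.9 × 10^-6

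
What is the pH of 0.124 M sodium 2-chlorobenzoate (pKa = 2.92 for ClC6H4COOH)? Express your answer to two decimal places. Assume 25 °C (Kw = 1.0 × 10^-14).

pH = 8.01

ClC6H4COO- is the conjugate base of the weak acid ClC6H4COOH.
Ka = 10^(−2.92) = 1.20 × 10^-3
Kb = Kw/Ka = 1.0×10^-14 / 1.20 × 10^-3 = 8.33 × 10^-12
Kb = x²/(0.124 − x) = 8.33 × 10^-12
Neglecting x in the denominator: x = √(8.33 × 10^-12 × 0.124) = 1.02 × 10^-6 M
Check: 0.00082% ionized — well under 5%, approximation valid.
pOH = 5.99, so pH = 14.00 − pOH = 8.01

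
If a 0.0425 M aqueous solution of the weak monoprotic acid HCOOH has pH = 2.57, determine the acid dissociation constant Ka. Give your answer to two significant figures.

Ka = 1.8 × 10^-4

[H+] = 10^(-2.57) = 2.69 × 10^-3 M
At equilibrium [HA] = 0.0425 − 2.69 × 10^-3 = 3.98 × 10^-2 M
Ka = [H+][A-]/[HA] = (2.69 × 10^-3)² / 3.98 × 10^-2 = 1.8 × 10^-4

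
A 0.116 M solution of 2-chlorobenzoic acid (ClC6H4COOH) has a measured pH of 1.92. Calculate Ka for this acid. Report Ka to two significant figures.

[H+] = 10^(-1.92) = 1.20 × 10^-2 M
At equilibrium [HA] = 0.116 − 1.20 × 10^-2 = 1.04 × 10^-1 M
Ka = [H+][A-]/[HA] = (1.20 × 10^-2)² / 1.04 × 10^-1 = 1.4 × 10^-3

Ka = 1.4 × 10^-3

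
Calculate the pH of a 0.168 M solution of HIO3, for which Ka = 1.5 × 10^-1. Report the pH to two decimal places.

pH = 1.00

HIO3 ⇌ IO3- + H+
From the ICE table, Ka = [H+]²/(0.168 − [H+]) = 1.5 × 10^-1.
The 5% rule fails; solving [H+]² + Ka·[H+] − Ka·C₀ = 0 exactly:
[H+] = [−0.15 + √(0.15² + 0.101)]/2 = 1.01 × 10^-1 M
pH = −log[H+] = −log(1.01 × 10^-1) = 1.00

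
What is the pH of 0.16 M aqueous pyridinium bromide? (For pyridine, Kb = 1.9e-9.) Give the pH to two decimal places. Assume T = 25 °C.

C5H5NH+ is the conjugate acid of the weak base C5H5N.
Ka = Kw/Kb = 1.0×10^-14 / 1.9 × 10^-9 = 5.26 × 10^-6
Let x = [H+] at equilibrium. Ka = x²/(0.16 − x).
Neglecting x in the denominator: x = √(5.26 × 10^-6 × 0.16) = 9.17 × 10^-4 M
pH = −log(9.17 × 10^-4) = 3.04

pH = 3.04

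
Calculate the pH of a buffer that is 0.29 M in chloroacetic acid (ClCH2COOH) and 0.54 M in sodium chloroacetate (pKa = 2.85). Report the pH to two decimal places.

pH = pKa + log([A⁻]/[HA]) = 2.85 + log(0.54/0.29)
pH = 2.85 + (+0.270) = 3.12

pH = 3.12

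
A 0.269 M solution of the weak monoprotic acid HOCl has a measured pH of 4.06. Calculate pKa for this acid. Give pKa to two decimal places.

pKa = 7.55

[H+] = 10^(-4.06) = 8.71 × 10^-5 M
At equilibrium [HA] = 0.269 − 8.71 × 10^-5 = 2.69 × 10^-1 M
Ka = [H+][A-]/[HA] = (8.71 × 10^-5)² / 2.69 × 10^-1 = 2.82 × 10^-8
pKa = -log(2.82 × 10^-8) = 7.55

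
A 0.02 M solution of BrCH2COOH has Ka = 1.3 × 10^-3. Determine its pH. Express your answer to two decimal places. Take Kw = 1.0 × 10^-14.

BrCH2COOH ⇌ BrCH2COO- + H+
Ka = [H+]²/(0.02 − [H+]) = 1.3 × 10^-3
Here C₀/Ka ≈ 15.4, so the small-[H+] approximation fails. Use the quadratic:
[H+] = [−0.0013 + √(0.0013² + 0.000104)]/2 = 4.49 × 10^-3 M
pH = −log(4.49 × 10^-3) = 2.35

pH = 2.35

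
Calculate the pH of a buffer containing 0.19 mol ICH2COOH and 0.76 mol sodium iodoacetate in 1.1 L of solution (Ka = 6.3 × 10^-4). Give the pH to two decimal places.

pKa = −log(6.3 × 10^-4) = 3.201
Using pH = pKa + log([base]/[acid]) with [base]/[acid] = 0.76/0.19:
pH = 3.201 + (+0.602) = 3.80

pH = 3.80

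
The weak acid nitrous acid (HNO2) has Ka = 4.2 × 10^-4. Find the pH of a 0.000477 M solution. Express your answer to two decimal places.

HNO2 ⇌ NO2- + H+
From the ICE table, Ka = [H+]²/(0.000477 − [H+]) = 4.2 × 10^-4.
[H+] is not negligible relative to C₀; solve [H+]² + 0.00042·[H+] − 2e-07 = 0.
[H+] = [−0.00042 + √(0.00042² + 8.01e-07)]/2 = 2.84 × 10^-4 M
pH = −log(2.84 × 10^-4) = 3.55

pH = 3.55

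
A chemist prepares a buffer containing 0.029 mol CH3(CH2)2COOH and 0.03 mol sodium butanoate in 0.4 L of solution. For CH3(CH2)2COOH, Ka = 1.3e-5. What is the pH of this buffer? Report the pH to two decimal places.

pH = 4.90

pKa = −log(1.3 × 10^-5) = 4.886
Henderson–Hasselbalch: pH = pKa + log([CH3(CH2)2COO-]/[CH3(CH2)2COOH]) = 4.886 + log(0.03/0.029)
pH = 4.886 + (+0.015) = 4.90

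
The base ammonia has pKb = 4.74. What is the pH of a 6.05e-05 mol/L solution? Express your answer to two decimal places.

NH3 + H2O ⇌ NH4+ + OH-
Kb = 10^(−4.74) = 1.82 × 10^-5
Let x = [OH-] at equilibrium. Kb = x²/(6.05e-05 − x).
Here C₀/Kb ≈ 3.32, so the small-x approximation fails. Use the quadratic:
x = [−1.82e-05 + √(1.82e-05² + 4.4e-09)]/2 = 2.53 × 10^-5 M
pOH = 4.60, so pH = 14.00 − pOH = 9.40

pH = 9.40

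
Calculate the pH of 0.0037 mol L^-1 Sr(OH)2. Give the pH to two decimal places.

pH = 11.87

Sr(OH)2 is a strong base (each formula unit releases 2 OH-); [OH-] = 0.0074 M.
pOH = -log(0.0074) = 2.13
pH = 14.00 - 2.13 = 11.87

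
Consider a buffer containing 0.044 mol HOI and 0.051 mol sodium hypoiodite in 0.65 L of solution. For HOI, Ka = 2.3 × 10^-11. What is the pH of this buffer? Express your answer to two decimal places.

pH = 10.70

pKa = −log(2.3 × 10^-11) = 10.638
Henderson–Hasselbalch: pH = pKa + log([OI-]/[HOI]) = 10.638 + log(0.051/0.044)
pH = 10.638 + (+0.064) = 10.70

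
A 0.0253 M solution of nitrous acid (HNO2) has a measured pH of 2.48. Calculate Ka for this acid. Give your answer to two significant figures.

Ka = 5.0 × 10^-4

[H+] = 10^(-2.48) = 3.31 × 10^-3 M
At equilibrium [HA] = 0.0253 − 3.31 × 10^-3 = 2.20 × 10^-2 M
Ka = [H+][A-]/[HA] = (3.31 × 10^-3)² / 2.20 × 10^-2 = 5.0 × 10^-4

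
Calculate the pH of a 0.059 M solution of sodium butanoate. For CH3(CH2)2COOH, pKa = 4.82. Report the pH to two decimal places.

pH = 8.80

CH3(CH2)2COO- is the conjugate base of the weak acid CH3(CH2)2COOH.
Ka = 10^(−4.82) = 1.51 × 10^-5
Kb = Kw/Ka = 1.0×10^-14 / 1.51 × 10^-5 = 6.62 × 10^-10
From the ICE table, Kb = [OH-]²/(0.059 − [OH-]) = 6.62 × 10^-10.
Since Kb ≪ C₀, [OH-] ≈ √(Kb·C₀) = 6.25 × 10^-6 M.
Check: 0.011% ionized — well under 5%, approximation valid.
pOH = −log(6.25 × 10^-6) = 5.20; pH = 14.00 − 5.20 = 8.80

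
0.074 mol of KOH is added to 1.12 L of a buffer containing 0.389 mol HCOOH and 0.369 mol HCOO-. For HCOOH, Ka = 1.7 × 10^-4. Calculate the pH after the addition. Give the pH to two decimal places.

OH- converts HCOOH to HCOO-: HCOOH → 0.315 mol, HCOO- → 0.443 mol.
pKa = −log(1.7 × 10^-4) = 3.770
Henderson–Hasselbalch with mole ratio 0.443/0.315: pH = 3.770 + (+0.148)

pH = 3.92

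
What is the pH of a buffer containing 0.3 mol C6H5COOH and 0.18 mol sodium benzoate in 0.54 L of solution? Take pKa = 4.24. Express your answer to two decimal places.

pH = 4.02

Henderson–Hasselbalch: pH = pKa + log([C6H5COO-]/[C6H5COOH]) = 4.24 + log(0.18/0.3)
pH = 4.24 + (-0.222) = 4.02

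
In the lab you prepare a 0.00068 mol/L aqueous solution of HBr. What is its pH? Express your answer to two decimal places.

pH = 3.17

HBr is a strong acid and dissociates completely, so [H+] = 0.00068 M.
pH = -log(0.00068) = 3.17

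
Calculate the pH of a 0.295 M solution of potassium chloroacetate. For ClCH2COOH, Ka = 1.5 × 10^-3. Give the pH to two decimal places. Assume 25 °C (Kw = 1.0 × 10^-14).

ClCH2COO- is the conjugate base of the weak acid ClCH2COOH.
Kb = Kw/Ka = 1.0×10^-14 / 1.5 × 10^-3 = 6.67 × 10^-12
Let x = [OH-] at equilibrium. Kb = x²/(0.295 − x).
Neglecting x in the denominator: x = √(6.67 × 10^-12 × 0.295) = 1.40 × 10^-6 M
pOH = −log(1.40 × 10^-6) = 5.85; pH = 14.00 − 5.85 = 8.15

pH = 8.15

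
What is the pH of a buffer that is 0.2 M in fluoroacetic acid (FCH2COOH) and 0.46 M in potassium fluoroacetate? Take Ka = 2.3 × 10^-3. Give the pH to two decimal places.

pKa = −log(2.3 × 10^-3) = 2.638
pH = pKa + log([A⁻]/[HA]) = 2.638 + log(0.46/0.2)
pH = 2.638 + (+0.362) = 3.00

pH = 3.00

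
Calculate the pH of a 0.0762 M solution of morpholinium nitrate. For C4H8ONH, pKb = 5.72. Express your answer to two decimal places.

C4H8ONH2+ is the conjugate acid of the weak base C4H8ONH.
Kb = 10^(−5.72) = 1.91 × 10^-6
Ka = Kw/Kb = 1.0×10^-14 / 1.91 × 10^-6 = 5.24 × 10^-9
Let x = [H+] at equilibrium. Ka = x²/(0.0762 − x).
Since Ka ≪ C₀, x ≈ √(Ka·C₀) = 2.00 × 10^-5 M.
pH = −log[H+] = −log(2.00 × 10^-5) = 4.70

pH = 4.70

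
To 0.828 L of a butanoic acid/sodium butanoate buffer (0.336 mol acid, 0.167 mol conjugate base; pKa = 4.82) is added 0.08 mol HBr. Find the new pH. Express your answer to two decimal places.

Added H+ converts CH3(CH2)2COO- to CH3(CH2)2COOH: CH3(CH2)2COOH → 0.416 mol, CH3(CH2)2COO- → 0.087 mol.
pH = pKa + log([A⁻]/[HA]) = 4.82 + log(0.087/0.416) = 4.82 -0.680

pH = 4.14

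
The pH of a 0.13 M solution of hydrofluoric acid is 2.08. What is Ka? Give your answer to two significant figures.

Ka = 5.7 × 10^-4

[H+] = 10^(-2.08) = 8.32 × 10^-3 M
At equilibrium [HA] = 0.13 − 8.32 × 10^-3 = 1.22 × 10^-1 M
Ka = [H+][A-]/[HA] = (8.32 × 10^-3)² / 1.22 × 10^-1 = 5.7 × 10^-4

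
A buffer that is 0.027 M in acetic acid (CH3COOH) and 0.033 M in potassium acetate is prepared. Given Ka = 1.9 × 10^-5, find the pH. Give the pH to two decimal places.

pKa = −log(1.9 × 10^-5) = 4.721
Using pH = pKa + log([base]/[acid]) with [base]/[acid] = 0.033/0.027:
pH = 4.721 + (+0.087) = 4.81

pH = 4.81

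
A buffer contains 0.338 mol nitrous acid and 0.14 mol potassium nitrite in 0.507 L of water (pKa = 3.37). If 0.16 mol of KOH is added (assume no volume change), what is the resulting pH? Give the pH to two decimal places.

pH = 3.60

OH- converts HNO2 to NO2-: HNO2 → 0.178 mol, NO2- → 0.3 mol.
pH = pKa + log([A⁻]/[HA]) = 3.37 + log(0.3/0.178) = 3.37 +0.227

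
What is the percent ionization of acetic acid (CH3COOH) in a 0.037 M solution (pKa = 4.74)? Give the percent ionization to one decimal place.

CH3COOH ⇌ CH3COO- + H+; let x = [H+] at equilibrium.
Ka = 10^(−4.74) = 1.82 × 10^-5
x ≈ √(Ka·C₀) = √(1.82 × 10^-5 × 0.037) = 8.21 × 10^-4 M
Fraction ionized = 8.21 × 10^-4 / 0.037 = 0.0222 → 2.2%

2.2%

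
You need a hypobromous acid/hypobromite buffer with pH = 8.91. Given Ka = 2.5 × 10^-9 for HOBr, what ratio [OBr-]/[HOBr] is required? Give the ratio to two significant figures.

ratio = 2.0

pKa = -log(2.5 × 10^-9) = 8.602
pH = pKa + log(r) ⇒ log(r) = 8.91 − 8.602 = +0.308
r = [OBr-]/[HOBr] = 10^(+0.308) = 2.03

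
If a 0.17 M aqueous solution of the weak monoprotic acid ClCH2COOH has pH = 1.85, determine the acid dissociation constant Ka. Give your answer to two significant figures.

[H+] = 10^(-1.85) = 1.41 × 10^-2 M
At equilibrium [HA] = 0.17 − 1.41 × 10^-2 = 1.56 × 10^-1 M
Ka = [H+][A-]/[HA] = (1.41 × 10^-2)² / 1.56 × 10^-1 = 1.3 × 10^-3

Ka = 1.3 × 10^-3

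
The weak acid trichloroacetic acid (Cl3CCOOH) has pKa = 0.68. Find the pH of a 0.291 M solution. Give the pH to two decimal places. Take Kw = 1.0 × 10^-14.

pH = 0.79

Cl3CCOOH ⇌ Cl3CCOO- + H+
Ka = 10^(−0.68) = 2.09 × 10^-1
Ka = [H+]²/(0.291 − [H+]) = 2.09 × 10^-1
Here C₀/Ka ≈ 1.39, so the small-[H+] approximation fails. Use the quadratic:
[H+] = [−0.209 + √(0.209² + 0.243)]/2 = 1.63 × 10^-1 M
pH = −log(1.63 × 10^-1) = 0.79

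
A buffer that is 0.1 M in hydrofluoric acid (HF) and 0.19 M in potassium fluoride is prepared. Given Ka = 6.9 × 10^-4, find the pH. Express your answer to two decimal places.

pH = 3.44

pKa = −log(6.9 × 10^-4) = 3.161
Henderson–Hasselbalch: pH = pKa + log([F-]/[HF]) = 3.161 + log(0.19/0.1)
pH = 3.161 + (+0.279) = 3.44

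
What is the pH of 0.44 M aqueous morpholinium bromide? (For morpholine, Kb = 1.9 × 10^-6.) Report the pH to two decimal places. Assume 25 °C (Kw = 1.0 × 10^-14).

C4H8ONH2+ is the conjugate acid of the weak base C4H8ONH.
Ka = Kw/Kb = 1.0×10^-14 / 1.9 × 10^-6 = 5.26 × 10^-9
From the ICE table, Ka = x²/(0.44 − x) = 5.26 × 10^-9.
Since Ka ≪ C₀, x ≈ √(Ka·C₀) = 4.81 × 10^-5 M.
(x/C₀ = 0.011% < 5%, so the approximation holds.)
pH = −log(4.81 × 10^-5) = 4.32

pH = 4.32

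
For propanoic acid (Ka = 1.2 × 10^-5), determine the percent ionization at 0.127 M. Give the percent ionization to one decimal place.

CH3CH2COOH ⇌ CH3CH2COO- + H+; let x = [H+] at equilibrium.
x ≈ √(Ka·C₀) = √(1.2 × 10^-5 × 0.127) = 1.23 × 10^-3 M
Fraction ionized = 1.23 × 10^-3 / 0.127 = 0.0097 → 1.0%

1.0%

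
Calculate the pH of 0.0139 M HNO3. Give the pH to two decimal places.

HNO3 is a strong acid and dissociates completely, so [H+] = 0.0139 M.
pH = -log(0.0139) = 1.86

pH = 1.86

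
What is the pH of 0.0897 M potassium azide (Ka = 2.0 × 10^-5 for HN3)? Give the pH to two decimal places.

N3- is the conjugate base of the weak acid HN3.
Kb = Kw/Ka = 1.0×10^-14 / 2.0 × 10^-5 = 5.00 × 10^-10
From the ICE table, Kb = [OH-]²/(0.0897 − [OH-]) = 5.00 × 10^-10.
Since Kb ≪ C₀, [OH-] ≈ √(Kb·C₀) = 6.70 × 10^-6 M.
pOH = −log(6.70 × 10^-6) = 5.17; pH = 14.00 − 5.17 = 8.83

pH = 8.83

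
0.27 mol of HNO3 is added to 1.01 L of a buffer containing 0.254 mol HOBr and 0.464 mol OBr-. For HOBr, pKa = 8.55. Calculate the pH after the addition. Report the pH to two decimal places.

After neutralization: n(HOBr) = 0.524 mol, n(OBr-) = 0.194 mol.
pH = pKa + log([A⁻]/[HA]) = 8.55 + log(0.194/0.524) = 8.55 -0.432

pH = 8.12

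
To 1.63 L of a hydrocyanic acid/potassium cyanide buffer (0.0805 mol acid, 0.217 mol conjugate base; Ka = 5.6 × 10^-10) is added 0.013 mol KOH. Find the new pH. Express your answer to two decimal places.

After neutralization: n(HCN) = 0.0675 mol, n(CN-) = 0.23 mol.
pKa = −log(5.6 × 10^-10) = 9.252
pH = pKa + log([A⁻]/[HA]) = 9.252 + log(0.23/0.0675) = 9.252 +0.532

pH = 9.78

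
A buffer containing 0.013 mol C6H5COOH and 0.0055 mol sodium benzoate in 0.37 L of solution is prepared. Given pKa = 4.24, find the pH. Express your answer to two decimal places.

pH = 3.87

Using pH = pKa + log([base]/[acid]) with [base]/[acid] = 0.0055/0.013:
pH = 4.24 + (-0.374) = 3.87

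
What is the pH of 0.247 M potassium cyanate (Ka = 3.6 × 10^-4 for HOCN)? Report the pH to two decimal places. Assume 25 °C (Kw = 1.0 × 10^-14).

pH = 8.42

OCN- is the conjugate base of the weak acid HOCN.
Kb = Kw/Ka = 1.0×10^-14 / 3.6 × 10^-4 = 2.78 × 10^-11
Kb = x²/(0.247 − x) = 2.78 × 10^-11
Since Kb ≪ C₀, x ≈ √(Kb·C₀) = 2.62 × 10^-6 M.
Check: 0.0011% ionized — well under 5%, approximation valid.
pOH = −log(2.62 × 10^-6) = 5.58; pH = 14.00 − 5.58 = 8.42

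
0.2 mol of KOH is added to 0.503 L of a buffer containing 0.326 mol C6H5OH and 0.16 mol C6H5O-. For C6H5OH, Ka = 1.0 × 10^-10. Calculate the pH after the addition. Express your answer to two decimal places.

OH- converts C6H5OH to C6H5O-: C6H5OH → 0.126 mol, C6H5O- → 0.36 mol.
pKa = −log(1.0 × 10^-10) = 10.000
pH = pKa + log(n_C6H5O-/n_C6H5OH) = 10.000 + log(0.36/0.126) = 10.000 + (+0.456)

pH = 10.46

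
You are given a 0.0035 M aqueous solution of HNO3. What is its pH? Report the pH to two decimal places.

HNO3 is a strong acid and dissociates completely, so [H+] = 0.0035 M.
pH = -log(0.0035) = 2.46

pH = 2.46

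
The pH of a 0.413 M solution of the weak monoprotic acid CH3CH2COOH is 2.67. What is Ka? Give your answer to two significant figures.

Ka = 1.1 × 10^-5

[H+] = 10^(-2.67) = 2.14 × 10^-3 M
At equilibrium [HA] = 0.413 − 2.14 × 10^-3 = 4.11 × 10^-1 M
Ka = [H+][A-]/[HA] = (2.14 × 10^-3)² / 4.11 × 10^-1 = 1.1 × 10^-5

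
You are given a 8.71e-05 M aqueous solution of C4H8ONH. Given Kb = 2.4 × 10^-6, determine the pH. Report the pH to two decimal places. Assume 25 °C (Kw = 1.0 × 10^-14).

pH = 9.12

C4H8ONH + H2O ⇌ C4H8ONH2+ + OH-
From the ICE table, Kb = [OH-]²/(8.71e-05 − [OH-]) = 2.4 × 10^-6.
Here C₀/Kb ≈ 36.3, so the small-[OH-] approximation fails. Use the quadratic:
[OH-] = [−2.4e-06 + √(2.4e-06² + 8.36e-10)]/2 = 1.33 × 10^-5 M
pOH = −log(1.33 × 10^-5) = 4.88; pH = 14.00 − 4.88 = 9.12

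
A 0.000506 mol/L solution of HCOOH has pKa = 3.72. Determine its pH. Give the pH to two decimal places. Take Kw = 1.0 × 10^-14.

HCOOH ⇌ HCOO- + H+
Ka = 10^(−3.72) = 1.91 × 10^-4
Let x = [H+] at equilibrium. Ka = x²/(0.000506 − x).
The 5% rule fails; solving x² + Ka·x − Ka·C₀ = 0 exactly:
x = (−Ka + √(Ka² + 4·Ka·C₀))/2 = 2.30 × 10^-4 M
pH = −log[H+] = −log(2.30 × 10^-4) = 3.64

pH = 3.64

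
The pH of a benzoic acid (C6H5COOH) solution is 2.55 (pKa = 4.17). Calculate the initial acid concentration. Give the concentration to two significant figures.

[H+] = 10^(-2.55) = 2.82 × 10^-3 M = x
Ka = 10^(−4.17) = 6.76 × 10^-5
Ka = x²/(C₀ − x) ⇒ C₀ = x + x²/Ka
C₀ = 2.82 × 10^-3 + (2.82 × 10^-3)²/(6.76 × 10^-5) = 1.20 × 10^-1 M

C₀ = 1.2 × 10^-1 M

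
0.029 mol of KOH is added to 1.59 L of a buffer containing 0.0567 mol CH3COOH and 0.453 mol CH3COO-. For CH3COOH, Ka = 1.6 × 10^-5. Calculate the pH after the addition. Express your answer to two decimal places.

After neutralization: n(CH3COOH) = 0.0277 mol, n(CH3COO-) = 0.482 mol.
pKa = −log(1.6 × 10^-5) = 4.796
pH = pKa + log(n_CH3COO-/n_CH3COOH) = 4.796 + log(0.482/0.0277) = 4.796 + (+1.241)

pH = 6.04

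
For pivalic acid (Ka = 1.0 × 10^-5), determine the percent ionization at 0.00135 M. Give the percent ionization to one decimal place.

(CH3)3CCOOH ⇌ (CH3)3CCOO- + H+; let x = [H+] at equilibrium.
Solve x² + 1e-05x − 1.35e-08 = 0 → x = 1.11 × 10^-4 M
Fraction ionized = 1.11 × 10^-4 / 0.00135 = 0.0822 → 8.2%

8.2%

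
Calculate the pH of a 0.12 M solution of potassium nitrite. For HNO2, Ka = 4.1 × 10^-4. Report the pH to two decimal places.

pH = 8.23

NO2- is the conjugate base of the weak acid HNO2.
Kb = Kw/Ka = 1.0×10^-14 / 4.1 × 10^-4 = 2.44 × 10^-11
Kb = [OH-]²/(0.12 − [OH-]) = 2.44 × 10^-11
Since Kb ≪ C₀, [OH-] ≈ √(Kb·C₀) = 1.71 × 10^-6 M.
([OH-]/C₀ = 0.0014% < 5%, so the approximation holds.)
pOH = −log(1.71 × 10^-6) = 5.77; pH = 14.00 − 5.77 = 8.23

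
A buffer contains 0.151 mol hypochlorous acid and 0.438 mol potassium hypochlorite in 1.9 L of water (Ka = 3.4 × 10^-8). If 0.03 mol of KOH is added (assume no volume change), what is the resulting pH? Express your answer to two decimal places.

pH = 8.06

After neutralization: n(HOCl) = 0.121 mol, n(OCl-) = 0.468 mol.
pKa = −log(3.4 × 10^-8) = 7.469
Henderson–Hasselbalch with mole ratio 0.468/0.121: pH = 7.469 + (+0.587)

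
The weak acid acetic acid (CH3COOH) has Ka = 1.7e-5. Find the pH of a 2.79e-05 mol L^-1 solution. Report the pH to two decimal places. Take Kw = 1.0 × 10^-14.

pH = 4.83

CH3COOH ⇌ CH3COO- + H+
Let x = [H+] at equilibrium. Ka = x²/(2.79e-05 − x).
Here C₀/Ka ≈ 1.64, so the small-x approximation fails. Use the quadratic:
x = [−1.7e-05 + √(1.7e-05² + 1.9e-09)]/2 = 1.49 × 10^-5 M
pH = −log(1.49 × 10^-5) = 4.83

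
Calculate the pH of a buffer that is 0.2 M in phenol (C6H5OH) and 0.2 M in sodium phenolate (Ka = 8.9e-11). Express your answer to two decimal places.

pH = 10.05

pKa = −log(8.9 × 10^-11) = 10.051
pH = pKa + log([A⁻]/[HA]) = 10.051 + log(0.2/0.2)
pH = 10.051 + (+0.000) = 10.05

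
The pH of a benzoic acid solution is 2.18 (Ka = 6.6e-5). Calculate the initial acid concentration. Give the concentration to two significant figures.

C₀ = 6.7 × 10^-1 M

[H+] = 10^(-2.18) = 6.61 × 10^-3 M = x
Ka = x²/(C₀ − x) ⇒ C₀ = x + x²/Ka
C₀ = 6.61 × 10^-3 + (6.61 × 10^-3)²/(6.6 × 10^-5) = 6.69 × 10^-1 M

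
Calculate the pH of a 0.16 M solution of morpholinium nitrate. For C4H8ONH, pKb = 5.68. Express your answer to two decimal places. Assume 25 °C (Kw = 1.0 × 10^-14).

C4H8ONH2+ is the conjugate acid of the weak base C4H8ONH.
Kb = 10^(−5.68) = 2.09 × 10^-6
Ka = Kw/Kb = 1.0×10^-14 / 2.09 × 10^-6 = 4.78 × 10^-9
Ka = [H+]²/(0.16 − [H+]) = 4.78 × 10^-9
Assume [H+] ≪ 0.16: [H+] ≈ √(4.78 × 10^-9 × 0.16) = 2.77 × 10^-5 M
pH = −log[H+] = −log(2.77 × 10^-5) = 4.56

pH = 4.56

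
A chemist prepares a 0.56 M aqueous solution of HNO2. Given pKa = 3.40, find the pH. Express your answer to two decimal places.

HNO2 ⇌ NO2- + H+
Ka = 10^(−3.40) = 3.98 × 10^-4
Let x = [H+] at equilibrium. Ka = x²/(0.56 − x).
Since Ka ≪ C₀, x ≈ √(Ka·C₀) = 1.49 × 10^-2 M.
Check: 2.7% ionized — well under 5%, approximation valid.
pH = −log(1.49 × 10^-2) = 1.83

pH = 1.83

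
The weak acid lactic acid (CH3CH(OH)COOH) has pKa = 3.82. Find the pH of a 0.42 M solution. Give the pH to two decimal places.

pH = 2.10

CH3CH(OH)COOH ⇌ CH3CH(OH)COO- + H+
Ka = 10^(−3.82) = 1.51 × 10^-4
Ka = [H+]²/(0.42 − [H+]) = 1.51 × 10^-4
Assume [H+] ≪ 0.42: [H+] ≈ √(1.51 × 10^-4 × 0.42) = 7.96 × 10^-3 M
Check: 1.9% ionized — well under 5%, approximation valid.
pH = −log(7.96 × 10^-3) = 2.10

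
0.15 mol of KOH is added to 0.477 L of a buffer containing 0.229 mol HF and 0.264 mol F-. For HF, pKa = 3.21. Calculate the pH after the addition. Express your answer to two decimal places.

pH = 3.93

After neutralization: n(HF) = 0.079 mol, n(F-) = 0.414 mol.
pH = pKa + log(n_F-/n_HF) = 3.21 + log(0.414/0.079) = 3.21 + (+0.719)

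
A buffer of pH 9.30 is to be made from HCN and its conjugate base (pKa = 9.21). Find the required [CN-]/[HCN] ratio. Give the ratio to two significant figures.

pH = pKa + log(r) ⇒ log(r) = 9.30 − 9.21 = +0.09
r = [CN-]/[HCN] = 10^(+0.09) = 1.23

ratio = 1.2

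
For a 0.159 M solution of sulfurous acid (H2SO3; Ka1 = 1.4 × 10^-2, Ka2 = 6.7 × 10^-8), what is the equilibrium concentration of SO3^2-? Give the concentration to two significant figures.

First ionization gives [H+] ≈ [HSO3-] = 4.07 × 10^-2 M.
Second step: Ka2 = [H+][SO3^2-]/[HSO3-] ≈ [SO3^2-] (since [H+] ≈ [HSO3-]).
So [SO3^2-] ≈ Ka2.

6.7 × 10^-8 M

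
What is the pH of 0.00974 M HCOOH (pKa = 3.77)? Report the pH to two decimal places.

pH = 2.92

HCOOH ⇌ HCOO- + H+
Ka = 10^(−3.77) = 1.70 × 10^-4
From the ICE table, Ka = x²/(0.00974 − x) = 1.70 × 10^-4.
The 5% rule fails; solving x² + Ka·x − Ka·C₀ = 0 exactly:
x = (−Ka + √(Ka² + 4·Ka·C₀))/2 = 1.20 × 10^-3 M
pH = −log[H+] = −log(1.20 × 10^-3) = 2.92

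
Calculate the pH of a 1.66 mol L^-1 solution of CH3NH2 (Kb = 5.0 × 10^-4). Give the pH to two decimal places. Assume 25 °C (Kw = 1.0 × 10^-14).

pH = 12.46

CH3NH2 + H2O ⇌ CH3NH3+ + OH-
Kb = x²/(1.66 − x) = 5.0 × 10^-4
Assume x ≪ 1.66: x ≈ √(5.0 × 10^-4 × 1.66) = 2.88 × 10^-2 M
(x/C₀ = 1.7% < 5%, so the approximation holds.)
pOH = 1.54, so pH = 14.00 − pOH = 12.46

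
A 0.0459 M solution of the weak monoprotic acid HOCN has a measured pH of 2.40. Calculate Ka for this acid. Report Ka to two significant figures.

Ka = 3.8 × 10^-4

[H+] = 10^(-2.40) = 3.98 × 10^-3 M
At equilibrium [HA] = 0.0459 − 3.98 × 10^-3 = 4.19 × 10^-2 M
Ka = [H+][A-]/[HA] = (3.98 × 10^-3)² / 4.19 × 10^-2 = 3.8 × 10^-4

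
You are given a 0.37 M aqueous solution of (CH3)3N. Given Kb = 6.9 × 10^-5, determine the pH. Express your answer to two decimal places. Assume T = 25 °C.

(CH3)3N + H2O ⇌ (CH3)3NH+ + OH-
Kb = [OH-]²/(0.37 − [OH-]) = 6.9 × 10^-5
Neglecting [OH-] in the denominator: [OH-] = √(6.9 × 10^-5 × 0.37) = 5.05 × 10^-3 M
pOH = 2.30, so pH = 14.00 − pOH = 11.70

pH = 11.70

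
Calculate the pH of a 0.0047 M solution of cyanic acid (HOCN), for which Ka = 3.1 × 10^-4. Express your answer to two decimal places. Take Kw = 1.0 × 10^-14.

pH = 2.97

HOCN ⇌ OCN- + H+
Ka = [H+]²/(0.0047 − [H+]) = 3.1 × 10^-4
[H+] is not negligible relative to C₀; solve [H+]² + 0.00031·[H+] − 1.46e-06 = 0.
[H+] = [−0.00031 + √(0.00031² + 5.83e-06)]/2 = 1.06 × 10^-3 M
pH = −log[H+] = −log(1.06 × 10^-3) = 2.97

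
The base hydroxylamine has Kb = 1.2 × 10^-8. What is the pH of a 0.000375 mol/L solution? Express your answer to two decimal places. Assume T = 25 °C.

pH = 8.33

NH2OH + H2O ⇌ NH3OH+ + OH-
Kb = x²/(0.000375 − x) = 1.2 × 10^-8
Neglecting x in the denominator: x = √(1.2 × 10^-8 × 0.000375) = 2.12 × 10^-6 M
pOH = −log(2.12 × 10^-6) = 5.67; pH = 14.00 − 5.67 = 8.33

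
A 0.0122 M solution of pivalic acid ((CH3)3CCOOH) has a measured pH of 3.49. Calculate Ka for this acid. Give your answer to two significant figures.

[H+] = 10^(-3.49) = 3.24 × 10^-4 M
At equilibrium [HA] = 0.0122 − 3.24 × 10^-4 = 1.19 × 10^-2 M
Ka = [H+][A-]/[HA] = (3.24 × 10^-4)² / 1.19 × 10^-2 = 8.8 × 10^-6

Ka = 8.8 × 10^-6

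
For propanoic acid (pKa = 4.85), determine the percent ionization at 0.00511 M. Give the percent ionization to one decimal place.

5.1%

CH3CH2COOH ⇌ CH3CH2COO- + H+; let x = [H+] at equilibrium.
Ka = 10^(−4.85) = 1.41 × 10^-5
Ka = x²/(C₀ − x); solving the quadratic gives x = 2.61 × 10^-4 M.
% ionization = x/C₀ × 100% = 2.61 × 10^-4/0.00511 × 100% = 5.1%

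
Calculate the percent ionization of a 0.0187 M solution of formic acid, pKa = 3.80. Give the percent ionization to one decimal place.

HCOOH ⇌ HCOO- + H+; let x = [H+] at equilibrium.
Ka = 10^(−3.80) = 1.58 × 10^-4
Solve x² + 0.000158x − 2.95e-06 = 0 → x = 1.64 × 10^-3 M
% ionization = x/C₀ × 100% = 1.64 × 10^-3/0.0187 × 100% = 8.8%

8.8%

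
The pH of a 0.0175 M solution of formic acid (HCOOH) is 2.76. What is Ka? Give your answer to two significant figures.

Ka = 1.9 × 10^-4

[H+] = 10^(-2.76) = 1.74 × 10^-3 M
At equilibrium [HA] = 0.0175 − 1.74 × 10^-3 = 1.58 × 10^-2 M
Ka = [H+][A-]/[HA] = (1.74 × 10^-3)² / 1.58 × 10^-2 = 1.9 × 10^-4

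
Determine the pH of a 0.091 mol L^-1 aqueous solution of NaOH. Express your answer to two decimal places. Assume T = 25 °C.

pH = 12.96

NaOH is a strong base; [OH-] = 0.091 M.
pOH = -log(0.091) = 1.04
pH = 14.00 - 1.04 = 12.96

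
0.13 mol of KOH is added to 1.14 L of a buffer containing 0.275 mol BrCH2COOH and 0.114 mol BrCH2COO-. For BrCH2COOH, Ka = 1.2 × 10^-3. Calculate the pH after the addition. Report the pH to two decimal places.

After neutralization: n(BrCH2COOH) = 0.145 mol, n(BrCH2COO-) = 0.244 mol.
pKa = −log(1.2 × 10^-3) = 2.921
Henderson–Hasselbalch with mole ratio 0.244/0.145: pH = 2.921 + (+0.226)

pH = 3.15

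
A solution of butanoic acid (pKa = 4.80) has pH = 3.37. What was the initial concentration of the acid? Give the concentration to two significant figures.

C₀ = 1.2 × 10^-2 M

[H+] = 10^(-3.37) = 4.27 × 10^-4 M = x
Ka = 10^(−4.80) = 1.58 × 10^-5
Ka = x²/(C₀ − x) ⇒ C₀ = x + x²/Ka
C₀ = 4.27 × 10^-4 + (4.27 × 10^-4)²/(1.58 × 10^-5) = 1.20 × 10^-2 M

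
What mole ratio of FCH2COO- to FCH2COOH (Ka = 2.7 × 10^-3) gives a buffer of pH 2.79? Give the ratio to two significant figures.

ratio = 1.7

pKa = -log(2.7 × 10^-3) = 2.569
pH = pKa + log(r) ⇒ log(r) = 2.79 − 2.569 = +0.221
r = [FCH2COO-]/[FCH2COOH] = 10^(+0.221) = 1.66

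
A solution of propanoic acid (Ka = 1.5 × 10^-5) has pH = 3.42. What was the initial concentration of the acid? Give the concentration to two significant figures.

[H+] = 10^(-3.42) = 3.80 × 10^-4 M = x
Ka = x²/(C₀ − x) ⇒ C₀ = x + x²/Ka
C₀ = 3.80 × 10^-4 + (3.80 × 10^-4)²/(1.5 × 10^-5) = 1.00 × 10^-2 M

C₀ = 1.0 × 10^-2 M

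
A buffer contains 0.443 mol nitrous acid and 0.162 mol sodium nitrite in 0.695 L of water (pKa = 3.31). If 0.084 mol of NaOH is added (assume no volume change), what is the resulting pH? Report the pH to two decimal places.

pH = 3.15

After neutralization: n(HNO2) = 0.359 mol, n(NO2-) = 0.246 mol.
pH = pKa + log(n_NO2-/n_HNO2) = 3.31 + log(0.246/0.359) = 3.31 + (-0.164)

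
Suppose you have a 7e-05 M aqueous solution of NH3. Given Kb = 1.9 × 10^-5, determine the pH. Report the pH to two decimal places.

pH = 9.45

NH3 + H2O ⇌ NH4+ + OH-
Kb = x²/(7e-05 − x) = 1.9 × 10^-5
Here C₀/Kb ≈ 3.68, so the small-x approximation fails. Use the quadratic:
x = [−1.9e-05 + √(1.9e-05² + 5.32e-09)]/2 = 2.82 × 10^-5 M
pOH = −log(2.82 × 10^-5) = 4.55; pH = 14.00 − 4.55 = 9.45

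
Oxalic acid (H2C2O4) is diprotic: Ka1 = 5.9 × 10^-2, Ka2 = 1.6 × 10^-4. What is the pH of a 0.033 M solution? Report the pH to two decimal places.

pH = 1.63

Since Ka1 ≫ Ka2, the first ionization dominates [H+].
Ka1 = x²/(0.033 − x) = 5.9 × 10^-2
Solving the quadratic: x = (−Ka1 + √(Ka1² + 4·Ka1·C₀))/2 = 2.36 × 10^-2 M
pH = −log(2.36 × 10^-2) = 1.63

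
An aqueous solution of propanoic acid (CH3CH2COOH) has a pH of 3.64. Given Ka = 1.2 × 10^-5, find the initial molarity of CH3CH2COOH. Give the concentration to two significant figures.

C₀ = 4.6 × 10^-3 M

[H+] = 10^(-3.64) = 2.29 × 10^-4 M = x
Ka = x²/(C₀ − x) ⇒ C₀ = x + x²/Ka
C₀ = 2.29 × 10^-4 + (2.29 × 10^-4)²/(1.2 × 10^-5) = 4.60 × 10^-3 M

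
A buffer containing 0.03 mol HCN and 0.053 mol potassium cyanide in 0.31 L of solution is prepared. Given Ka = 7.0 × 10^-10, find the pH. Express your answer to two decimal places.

pKa = −log(7.0 × 10^-10) = 9.155
pH = pKa + log([A⁻]/[HA]) = 9.155 + log(0.053/0.03)
pH = 9.155 + (+0.247) = 9.40

pH = 9.40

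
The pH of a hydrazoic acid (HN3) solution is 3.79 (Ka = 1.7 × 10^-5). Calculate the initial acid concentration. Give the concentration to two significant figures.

C₀ = 1.7 × 10^-3 M

[H+] = 10^(-3.79) = 1.62 × 10^-4 M = x
Ka = x²/(C₀ − x) ⇒ C₀ = x + x²/Ka
C₀ = 1.62 × 10^-4 + (1.62 × 10^-4)²/(1.7 × 10^-5) = 1.71 × 10^-3 M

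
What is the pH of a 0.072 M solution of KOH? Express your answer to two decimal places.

pH = 12.86

KOH is a strong base; [OH-] = 0.072 M.
pOH = -log(0.072) = 1.14
pH = 14.00 - 1.14 = 12.86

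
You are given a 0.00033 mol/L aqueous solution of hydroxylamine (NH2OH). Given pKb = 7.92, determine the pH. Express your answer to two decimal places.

pH = 8.30

NH2OH + H2O ⇌ NH3OH+ + OH-
Kb = 10^(−7.92) = 1.20 × 10^-8
Let x = [OH-] at equilibrium. Kb = x²/(0.00033 − x).
Assume x ≪ 0.00033: x ≈ √(1.20 × 10^-8 × 0.00033) = 1.99 × 10^-6 M
pOH = 5.70, so pH = 14.00 − pOH = 8.30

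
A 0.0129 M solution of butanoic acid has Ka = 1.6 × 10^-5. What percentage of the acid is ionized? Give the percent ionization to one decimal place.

CH3(CH2)2COOH ⇌ CH3(CH2)2COO- + H+; let x = [H+] at equilibrium.
x ≈ √(Ka·C₀) = √(1.6 × 10^-5 × 0.0129) = 4.54 × 10^-4 M
% ionization = x/C₀ × 100% = 4.54 × 10^-4/0.0129 × 100% = 3.5%

3.5%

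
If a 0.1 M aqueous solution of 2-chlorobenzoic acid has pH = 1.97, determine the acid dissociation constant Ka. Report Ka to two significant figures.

[H+] = 10^(-1.97) = 1.07 × 10^-2 M
At equilibrium [HA] = 0.1 − 1.07 × 10^-2 = 8.93 × 10^-2 M
Ka = [H+][A-]/[HA] = (1.07 × 10^-2)² / 8.93 × 10^-2 = 1.3 × 10^-3

Ka = 1.3 × 10^-3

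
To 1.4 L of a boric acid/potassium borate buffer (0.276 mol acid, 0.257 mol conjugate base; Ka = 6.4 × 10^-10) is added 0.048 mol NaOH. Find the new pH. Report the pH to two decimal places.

OH- converts B(OH)3 to B(OH)4-: B(OH)3 → 0.228 mol, B(OH)4- → 0.305 mol.
pKa = −log(6.4 × 10^-10) = 9.194
pH = pKa + log([A⁻]/[HA]) = 9.194 + log(0.305/0.228) = 9.194 +0.126

pH = 9.32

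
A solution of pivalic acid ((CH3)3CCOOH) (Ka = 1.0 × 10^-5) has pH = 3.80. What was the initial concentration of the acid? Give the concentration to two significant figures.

[H+] = 10^(-3.80) = 1.58 × 10^-4 M = x
Ka = x²/(C₀ − x) ⇒ C₀ = x + x²/Ka
C₀ = 1.58 × 10^-4 + (1.58 × 10^-4)²/(1.0 × 10^-5) = 2.65 × 10^-3 M

C₀ = 2.7 × 10^-3 M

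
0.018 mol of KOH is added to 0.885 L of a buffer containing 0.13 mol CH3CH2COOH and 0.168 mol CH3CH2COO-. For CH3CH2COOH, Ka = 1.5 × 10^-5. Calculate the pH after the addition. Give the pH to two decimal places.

pH = 5.04

After neutralization: n(CH3CH2COOH) = 0.112 mol, n(CH3CH2COO-) = 0.186 mol.
pKa = −log(1.5 × 10^-5) = 4.824
Henderson–Hasselbalch with mole ratio 0.186/0.112: pH = 4.824 + (+0.220)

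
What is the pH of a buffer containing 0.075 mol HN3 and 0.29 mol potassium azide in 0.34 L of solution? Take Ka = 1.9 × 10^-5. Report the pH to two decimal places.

pH = 5.31

pKa = −log(1.9 × 10^-5) = 4.721
Using pH = pKa + log([base]/[acid]) with [base]/[acid] = 0.29/0.075:
pH = 4.721 + (+0.587) = 5.31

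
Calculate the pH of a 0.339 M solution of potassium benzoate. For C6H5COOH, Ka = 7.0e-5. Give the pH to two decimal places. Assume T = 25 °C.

pH = 8.84

C6H5COO- is the conjugate base of the weak acid C6H5COOH.
Kb = Kw/Ka = 1.0×10^-14 / 7.0 × 10^-5 = 1.43 × 10^-10
Kb = [OH-]²/(0.339 − [OH-]) = 1.43 × 10^-10
Assume [OH-] ≪ 0.339: [OH-] ≈ √(1.43 × 10^-10 × 0.339) = 6.96 × 10^-6 M
pOH = 5.16, so pH = 14.00 − pOH = 8.84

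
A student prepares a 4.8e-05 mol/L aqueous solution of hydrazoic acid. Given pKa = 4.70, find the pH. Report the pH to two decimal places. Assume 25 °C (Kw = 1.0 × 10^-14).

pH = 4.65

HN3 ⇌ N3- + H+
Ka = 10^(−4.70) = 2.00 × 10^-5
Ka = [H+]²/(4.8e-05 − [H+]) = 2.00 × 10^-5
[H+] is not negligible relative to C₀; solve [H+]² + 2e-05·[H+] − 9.6e-10 = 0.
[H+] = [−2e-05 + √(2e-05² + 3.84e-09)]/2 = 2.26 × 10^-5 M
pH = −log(2.26 × 10^-5) = 4.65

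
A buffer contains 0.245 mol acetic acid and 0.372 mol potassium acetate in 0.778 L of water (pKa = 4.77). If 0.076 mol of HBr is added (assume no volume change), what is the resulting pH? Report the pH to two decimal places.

pH = 4.73

After neutralization: n(CH3COOH) = 0.321 mol, n(CH3COO-) = 0.296 mol.
pH = pKa + log([A⁻]/[HA]) = 4.77 + log(0.296/0.321) = 4.77 -0.035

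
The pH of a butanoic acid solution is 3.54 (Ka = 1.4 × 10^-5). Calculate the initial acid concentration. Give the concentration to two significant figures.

[H+] = 10^(-3.54) = 2.88 × 10^-4 M = x
Ka = x²/(C₀ − x) ⇒ C₀ = x + x²/Ka
C₀ = 2.88 × 10^-4 + (2.88 × 10^-4)²/(1.4 × 10^-5) = 6.21 × 10^-3 M

C₀ = 6.2 × 10^-3 M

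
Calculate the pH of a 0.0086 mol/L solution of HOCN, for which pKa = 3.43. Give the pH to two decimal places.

pH = 2.79

HOCN ⇌ OCN- + H+
Ka = 10^(−3.43) = 3.72 × 10^-4
From the ICE table, Ka = [H+]²/(0.0086 − [H+]) = 3.72 × 10^-4.
The 5% rule fails; solving [H+]² + Ka·[H+] − Ka·C₀ = 0 exactly:
[H+] = [−0.000372 + √(0.000372² + 1.28e-05)]/2 = 1.61 × 10^-3 M
pH = −log(1.61 × 10^-3) = 2.79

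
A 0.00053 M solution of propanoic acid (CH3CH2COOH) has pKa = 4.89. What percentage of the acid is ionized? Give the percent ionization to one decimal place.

14.4%

CH3CH2COOH ⇌ CH3CH2COO- + H+; let x = [H+] at equilibrium.
Ka = 10^(−4.89) = 1.29 × 10^-5
Solve x² + 1.29e-05x − 6.84e-09 = 0 → x = 7.65 × 10^-5 M
% ionization = x/C₀ × 100% = 7.65 × 10^-5/0.00053 × 100% = 14.4%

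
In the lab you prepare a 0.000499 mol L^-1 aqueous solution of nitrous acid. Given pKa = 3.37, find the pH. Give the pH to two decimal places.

pH = 3.53

HNO2 ⇌ NO2- + H+
Ka = 10^(−3.37) = 4.27 × 10^-4
Ka = x²/(0.000499 − x) = 4.27 × 10^-4
Here C₀/Ka ≈ 1.17, so the small-x approximation fails. Use the quadratic:
x = [−0.000427 + √(0.000427² + 8.52e-07)]/2 = 2.95 × 10^-4 M
pH = −log(2.95 × 10^-4) = 3.53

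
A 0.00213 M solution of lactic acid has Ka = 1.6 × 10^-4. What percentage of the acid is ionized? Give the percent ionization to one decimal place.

CH3CH(OH)COOH ⇌ CH3CH(OH)COO- + H+; let x = [H+] at equilibrium.
Solve x² + 0.00016x − 3.41e-07 = 0 → x = 5.09 × 10^-4 M
% ionization = x/C₀ × 100% = 5.09 × 10^-4/0.00213 × 100% = 23.9%

23.9%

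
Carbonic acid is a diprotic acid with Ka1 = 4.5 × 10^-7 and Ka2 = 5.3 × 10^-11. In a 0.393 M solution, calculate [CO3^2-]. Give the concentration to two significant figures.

First ionization gives [H+] ≈ [HCO3-] = 4.21 × 10^-4 M.
Second step: Ka2 = [H+][CO3^2-]/[HCO3-] ≈ [CO3^2-] (since [H+] ≈ [HCO3-]).
So [CO3^2-] ≈ Ka2.

5.3 × 10^-11 M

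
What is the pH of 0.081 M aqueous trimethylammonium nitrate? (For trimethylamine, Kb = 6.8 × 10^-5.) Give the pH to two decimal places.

(CH3)3NH+ is the conjugate acid of the weak base (CH3)3N.
Ka = Kw/Kb = 1.0×10^-14 / 6.8 × 10^-5 = 1.47 × 10^-10
From the ICE table, Ka = [H+]²/(0.081 − [H+]) = 1.47 × 10^-10.
Assume [H+] ≪ 0.081: [H+] ≈ √(1.47 × 10^-10 × 0.081) = 3.45 × 10^-6 M
Check: 0.0043% ionized — well under 5%, approximation valid.
pH = −log(3.45 × 10^-6) = 5.46

pH = 5.46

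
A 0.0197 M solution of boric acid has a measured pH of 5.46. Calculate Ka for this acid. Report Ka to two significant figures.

Ka = 6.1 × 10^-10

[H+] = 10^(-5.46) = 3.47 × 10^-6 M
At equilibrium [HA] = 0.0197 − 3.47 × 10^-6 = 1.97 × 10^-2 M
Ka = [H+][A-]/[HA] = (3.47 × 10^-6)² / 1.97 × 10^-2 = 6.1 × 10^-10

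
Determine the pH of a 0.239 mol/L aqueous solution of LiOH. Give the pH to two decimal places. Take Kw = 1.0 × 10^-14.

pH = 13.38

LiOH is a strong base; [OH-] = 0.239 M.
pOH = -log(0.239) = 0.62
pH = 14.00 - 0.62 = 13.38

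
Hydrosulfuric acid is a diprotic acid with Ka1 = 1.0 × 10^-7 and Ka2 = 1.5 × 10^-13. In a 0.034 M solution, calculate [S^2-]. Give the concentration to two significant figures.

1.5 × 10^-13 M

First ionization gives [H+] ≈ [HS-] = 5.83 × 10^-5 M.
Second step: Ka2 = [H+][S^2-]/[HS-] ≈ [S^2-] (since [H+] ≈ [HS-]).
So [S^2-] ≈ Ka2.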